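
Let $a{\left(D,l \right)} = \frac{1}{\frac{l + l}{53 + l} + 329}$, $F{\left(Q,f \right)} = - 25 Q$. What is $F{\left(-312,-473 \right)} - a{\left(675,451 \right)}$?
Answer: $\frac{650199948}{83359} \approx 7800.0$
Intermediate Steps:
$a{\left(D,l \right)} = \frac{1}{329 + \frac{2 l}{53 + l}}$ ($a{\left(D,l \right)} = \frac{1}{\frac{2 l}{53 + l} + 329} = \frac{1}{329 + \frac{2 l}{53 + l}}$)
$F{\left(-312,-473 \right)} - a{\left(675,451 \right)} = \left(-25\right) \left(-312\right) - \frac{53 + 451}{17437 + 331 \cdot 451} = 7800 - \frac{1}{17437 + 149281} \cdot 504 = 7800 - \frac{1}{166718} \cdot 504 = 7800 - \frac{252}{83359} = \frac{650199948}{83359}$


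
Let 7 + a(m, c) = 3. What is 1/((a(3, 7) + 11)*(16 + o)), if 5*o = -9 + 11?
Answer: 5/574 ≈ 0.0087108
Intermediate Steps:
a(m, c) = -4 (a(m, c) = -7 + 3 = -4)
o = 2/5 (o = (-9 + 11)/5 = (1/5)*2 = 2/5 ≈ 0.40000)
1/((a(3, 7) + 11)*(16 + o)) = 1/((-4 + 11)*(16 + 2/5)) = 1/(7*(82/5)) = (1/7)*(5/82) = 5/574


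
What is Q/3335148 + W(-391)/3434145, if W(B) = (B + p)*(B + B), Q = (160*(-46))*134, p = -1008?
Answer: 21818398322/954448485705 ≈ 0.022860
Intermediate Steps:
Q = -986240 (Q = -7360*134 = -986240)
W(B) = 2*B*(-1008 + B) (W(B) = (B - 1008)*(B + B) = (-1008 + B)*(2*B) = 2*B*(-1008 + B))
Q/3335148 + W(-391)/3434145 = -986240/3335148 + (2*(-391)*(-1008 - 391))/3434145 = -986240*1/3335148 + (2*(-391)*(-1399))*(1/3434145) = -246560/833787 + 1094018*(1/3434145) = -246560/833787 + 1094018/3434145 = 21818398322/954448485705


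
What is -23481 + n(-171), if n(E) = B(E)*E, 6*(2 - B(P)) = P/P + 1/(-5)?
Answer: -119001/5 ≈ -23800.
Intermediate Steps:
B(P) = 28/15 (B(P) = 2 - (P/P + 1/(-5))/6 = 2 - (1 + 1*(-⅕))/6 = 2 - (1 - ⅕)/6 = 2 - ⅙*⅘ = 2 - 2/15 = 28/15)
n(E) = 28*E/15
-23481 + n(-171) = -23481 + (28/15)*(-171) = -23481 - 1596/5 = -119001/5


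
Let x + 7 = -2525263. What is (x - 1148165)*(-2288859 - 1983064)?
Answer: 15692631465505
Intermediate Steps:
x = -2525270 (x = -7 - 2525263 = -2525270)
(x - 1148165)*(-2288859 - 1983064) = (-2525270 - 1148165)*(-2288859 - 1983064) = -3673435*(-4271923) = 15692631465505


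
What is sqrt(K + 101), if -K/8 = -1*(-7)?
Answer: 3*sqrt(5) ≈ 6.7082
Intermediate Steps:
K = -56 (K = -(-8)*(-7) = -8*7 = -56)
sqrt(K + 101) = sqrt(-56 + 101) = sqrt(45) = 3*sqrt(5)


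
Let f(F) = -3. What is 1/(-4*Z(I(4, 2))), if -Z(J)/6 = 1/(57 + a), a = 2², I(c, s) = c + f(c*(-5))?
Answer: 61/24 ≈ 2.5417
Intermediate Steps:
I(c, s) = -3 + c (I(c, s) = c - 3 = -3 + c)
a = 4
Z(J) = -6/61 (Z(J) = -6/(57 + 4) = -6/61)
1/(-4*Z(I(4, 2))) = 1/(-4*(-6/61)) = 1/(24/61) = 61/24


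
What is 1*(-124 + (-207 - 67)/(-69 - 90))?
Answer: -19442/159 ≈ -122.28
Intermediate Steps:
1*(-124 + (-207 - 67)/(-69 - 90)) = 1*(-124 - 274/(-159)) = 1*(-124 - 274*(-1/159)) = 1*(-124 + 274/159) = 1*(-19442/159) = -19442/159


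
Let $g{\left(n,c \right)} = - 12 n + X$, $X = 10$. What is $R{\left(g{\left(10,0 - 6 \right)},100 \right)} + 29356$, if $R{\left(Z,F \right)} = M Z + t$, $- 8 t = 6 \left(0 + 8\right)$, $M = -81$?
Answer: $38260$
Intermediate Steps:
$g{\left(n,c \right)} = 10 - 12 n$ ($g{\left(n,c \right)} = - 12 n + 10 = 10 - 12 n$)
$t = -6$ ($t = - \frac{6 \left(0 + 8\right)}{8} = - \frac{6 \cdot 8}{8} = \left(- \frac{1}{8}\right) 48 = -6$)
$R{\left(Z,F \right)} = -6 - 81 Z$ ($R{\left(Z,F \right)} = - 81 Z - 6 = -6 - 81 Z$)
$R{\left(g{\left(10,0 - 6 \right)},100 \right)} + 29356 = \left(-6 - 81 \left(10 - 120\right)\right) + 29356 = \left(-6 - -8910\right) + 29356 = \left(-6 + 8910\right) + 29356 = 8904 + 29356 = 38260$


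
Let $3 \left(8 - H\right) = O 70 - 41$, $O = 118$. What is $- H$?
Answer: $\frac{8195}{3} \approx 2731.7$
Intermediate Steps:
$H = - \frac{8195}{3}$ ($H = 8 - \frac{118 \cdot 70 - 41}{3} = 8 - \frac{8260 - 41}{3} = 8 - \frac{8219}{3} = - \frac{8195}{3} \approx -2731.7$)
$- H = \left(-1\right) \left(- \frac{8195}{3}\right) = \frac{8195}{3}$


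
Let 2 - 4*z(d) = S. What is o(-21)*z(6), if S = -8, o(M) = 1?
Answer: 5/2 ≈ 2.5000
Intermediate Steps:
z(d) = 5/2 (z(d) = 1/2 - 1/4*(-8) = 1/2 + 2 = 5/2)
o(-21)*z(6) = 1*(5/2) = 5/2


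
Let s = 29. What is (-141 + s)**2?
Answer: 12544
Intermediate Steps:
(-141 + s)**2 = (-141 + 29)**2 = (-112)**2 = 12544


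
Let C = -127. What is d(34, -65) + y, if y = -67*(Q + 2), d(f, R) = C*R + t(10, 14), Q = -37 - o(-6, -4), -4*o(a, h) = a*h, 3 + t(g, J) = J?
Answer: 10209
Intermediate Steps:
t(g, J) = -3 + J
o(a, h) = -a*h/4
Q = -31 (Q = -37 - (-1)*(-6)*(-4)/4 = -37 - 1*(-6) = -37 + 6 = -31)
d(f, R) = 11 - 127*R (d(f, R) = -127*R + (-3 + 14) = -127*R + 11 = 11 - 127*R)
y = 1943 (y = -67*(-31 + 2) = -67*(-29) = 1943)
d(34, -65) + y = (11 - 127*(-65)) + 1943 = (11 + 8255) + 1943 = 8266 + 1943 = 10209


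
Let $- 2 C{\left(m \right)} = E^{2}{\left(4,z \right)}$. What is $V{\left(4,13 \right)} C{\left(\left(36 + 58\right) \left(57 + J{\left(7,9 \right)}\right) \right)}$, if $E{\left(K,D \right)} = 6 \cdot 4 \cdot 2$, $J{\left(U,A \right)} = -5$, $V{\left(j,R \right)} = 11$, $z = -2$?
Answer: $-12672$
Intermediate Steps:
$E{\left(K,D \right)} = 48$ ($E{\left(K,D \right)} = 24 \cdot 2 = 48$)
$C{\left(m \right)} = -1152$ ($C{\left(m \right)} = - \frac{48^{2}}{2} = \left(- \frac{1}{2}\right) 2304 = -1152$)
$V{\left(4,13 \right)} C{\left(\left(36 + 58\right) \left(57 + J{\left(7,9 \right)}\right) \right)} = 11 \left(-1152\right) = -12672$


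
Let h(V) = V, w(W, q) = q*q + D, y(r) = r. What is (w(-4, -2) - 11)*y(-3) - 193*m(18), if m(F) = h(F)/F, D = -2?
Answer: -166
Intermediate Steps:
w(W, q) = -2 + q² (w(W, q) = q*q - 2 = q² - 2 = -2 + q²)
m(F) = 1 (m(F) = F/F = 1)
(w(-4, -2) - 11)*y(-3) - 193*m(18) = ((-2 + (-2)²) - 11)*(-3) - 193*1 = ((-2 + 4) - 11)*(-3) - 193 = (2 - 11)*(-3) - 193 = -9*(-3) - 193 = 27 - 193 = -166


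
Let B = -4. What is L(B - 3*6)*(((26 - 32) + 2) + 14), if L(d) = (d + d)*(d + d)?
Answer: 19360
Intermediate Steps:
L(d) = 4*d² (L(d) = (2*d)*(2*d) = 4*d²)
L(B - 3*6)*(((26 - 32) + 2) + 14) = (4*(-4 - 3*6)²)*(((26 - 32) + 2) + 14) = (4*(-4 - 18)²)*((-6 + 2) + 14) = (4*(-22)²)*(-4 + 14) = (4*484)*10 = 1936*10 = 19360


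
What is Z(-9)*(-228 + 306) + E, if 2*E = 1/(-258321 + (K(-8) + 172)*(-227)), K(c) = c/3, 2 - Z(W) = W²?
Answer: -10971798399/1780558 ≈ -6162.0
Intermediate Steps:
Z(W) = 2 - W²
K(c) = c/3 (K(c) = c*(⅓) = c/3)
E = -3/1780558 (E = 1/(2*(-258321 + ((⅓)*(-8) + 172)*(-227))) = 1/(2*(-258321 + (-8/3 + 172)*(-227))) = 1/(2*(-258321 + (508/3)*(-227))) = 1/(2*(-258321 - 115316/3)) = 1/(2*(-890279/3)) = (½)*(-3/890279) = -3/1780558 ≈ -1.6849e-6)
Z(-9)*(-228 + 306) + E = (2 - 1*(-9)²)*(-228 + 306) - 3/1780558 = (2 - 1*81)*78 - 3/1780558 = (2 - 81)*78 - 3/1780558 = -79*78 - 3/1780558 = -6162 - 3/1780558 = -10971798399/1780558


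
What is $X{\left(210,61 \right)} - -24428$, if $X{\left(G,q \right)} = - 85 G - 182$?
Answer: $6396$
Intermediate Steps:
$X{\left(G,q \right)} = -182 - 85 G$
$X{\left(210,61 \right)} - -24428 = \left(-182 - 17850\right) - -24428 = \left(-182 - 17850\right) + 24428 = -18032 + 24428 = 6396$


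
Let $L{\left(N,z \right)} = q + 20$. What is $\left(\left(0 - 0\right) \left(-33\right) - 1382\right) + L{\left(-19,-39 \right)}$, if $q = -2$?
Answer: $-1364$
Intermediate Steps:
$L{\left(N,z \right)} = 18$ ($L{\left(N,z \right)} = -2 + 20 = 18$)
$\left(\left(0 - 0\right) \left(-33\right) - 1382\right) + L{\left(-19,-39 \right)} = \left(\left(0 - 0\right) \left(-33\right) - 1382\right) + 18 = \left(\left(0 + 0\right) \left(-33\right) - 1382\right) + 18 = \left(0 \left(-33\right) - 1382\right) + 18 = \left(0 - 1382\right) + 18 = -1382 + 18 = -1364$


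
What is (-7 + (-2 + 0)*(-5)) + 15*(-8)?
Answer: -117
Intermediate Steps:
(-7 + (-2 + 0)*(-5)) + 15*(-8) = (-7 - 2*(-5)) - 120 = (-7 + 10) - 120 = 3 - 120 = -117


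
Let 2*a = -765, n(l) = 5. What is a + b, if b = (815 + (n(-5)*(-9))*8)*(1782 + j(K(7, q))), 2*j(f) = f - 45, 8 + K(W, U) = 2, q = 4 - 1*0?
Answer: 798825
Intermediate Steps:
q = 4 (q = 4 + 0 = 4)
K(W, U) = -6 (K(W, U) = -8 + 2 = -6)
j(f) = -45/2 + f/2 (j(f) = (f - 45)/2 = (-45 + f)/2 = -45/2 + f/2)
a = -765/2 (a = (½)*(-765) = -765/2 ≈ -382.50)
b = 1598415/2 (b = (815 + (5*(-9))*8)*(1782 + (-45/2 + (½)*(-6))) = (815 - 45*8)*(1782 + (-45/2 - 3)) = (815 - 360)*(1782 - 51/2) = 455*(3513/2) = 1598415/2 ≈ 7.9921e+5)
a + b = -765/2 + 1598415/2 = 798825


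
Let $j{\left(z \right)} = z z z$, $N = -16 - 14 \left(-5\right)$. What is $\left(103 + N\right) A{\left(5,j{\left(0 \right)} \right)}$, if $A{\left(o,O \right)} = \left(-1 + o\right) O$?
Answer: $0$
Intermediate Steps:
$N = 54$ ($N = -16 - -70 = -16 + 70 = 54$)
$j{\left(z \right)} = z^{3}$ ($j{\left(z \right)} = z^{2} z = z^{3}$)
$A{\left(o,O \right)} = O \left(-1 + o\right)$
$\left(103 + N\right) A{\left(5,j{\left(0 \right)} \right)} = \left(103 + 54\right) 0^{3} \left(-1 + 5\right) = 157 \cdot 0 \cdot 4 = 157 \cdot 0 = 0$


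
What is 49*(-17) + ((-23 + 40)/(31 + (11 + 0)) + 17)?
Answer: -34255/42 ≈ -815.60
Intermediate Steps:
49*(-17) + ((-23 + 40)/(31 + (11 + 0)) + 17) = -833 + (17/(31 + 11) + 17) = -833 + (17/42 + 17) = -833 + 731/42 = -34255/42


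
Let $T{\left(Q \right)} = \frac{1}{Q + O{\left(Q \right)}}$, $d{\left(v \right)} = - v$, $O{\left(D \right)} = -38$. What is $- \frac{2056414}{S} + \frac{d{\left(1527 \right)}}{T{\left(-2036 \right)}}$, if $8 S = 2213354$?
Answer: $\frac{3504835619990}{1106677} \approx 3.167 \cdot 10^{6}$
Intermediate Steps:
$S = \frac{1106677}{4}$ ($S = \frac{1}{8} \cdot 2213354 = \frac{1106677}{4} \approx 2.7667 \cdot 10^{5}$)
$T{\left(Q \right)} = \frac{1}{-38 + Q}$ ($T{\left(Q \right)} = \frac{1}{Q - 38} = \frac{1}{-38 + Q}$)
$- \frac{2056414}{S} + \frac{d{\left(1527 \right)}}{T{\left(-2036 \right)}} = - \frac{2056414}{\frac{1106677}{4}} + \frac{\left(-1\right) 1527}{\frac{1}{-38 - 2036}} = \left(-2056414\right) \frac{4}{1106677} - \frac{1527}{\frac{1}{-2074}} = - \frac{8225656}{1106677} - \frac{1527}{- \frac{1}{2074}} = - \frac{8225656}{1106677} - -3166998 = - \frac{8225656}{1106677} + 3166998 = \frac{3504835619990}{1106677}$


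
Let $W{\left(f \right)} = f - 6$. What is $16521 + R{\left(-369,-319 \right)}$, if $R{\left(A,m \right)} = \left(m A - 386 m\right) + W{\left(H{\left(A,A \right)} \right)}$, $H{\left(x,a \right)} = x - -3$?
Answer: $256994$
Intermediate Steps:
$H{\left(x,a \right)} = 3 + x$ ($H{\left(x,a \right)} = x + 3 = 3 + x$)
$W{\left(f \right)} = -6 + f$
$R{\left(A,m \right)} = -3 + A - 386 m + A m$ ($R{\left(A,m \right)} = \left(m A - 386 m\right) + \left(-6 + \left(3 + A\right)\right) = \left(A m - 386 m\right) + \left(-3 + A\right) = \left(- 386 m + A m\right) + \left(-3 + A\right) = -3 + A - 386 m + A m$)
$16521 + R{\left(-369,-319 \right)} = 16521 - -240473 = 16521 + \left(-3 - 369 + 123134 + 117711\right) = 16521 + 240473 = 256994$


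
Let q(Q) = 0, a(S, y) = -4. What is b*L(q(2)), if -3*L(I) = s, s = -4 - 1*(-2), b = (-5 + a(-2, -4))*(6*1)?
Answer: -36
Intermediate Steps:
b = -54 (b = (-5 - 4)*(6*1) = -9*6 = -54)
s = -2 (s = -4 + 2 = -2)
L(I) = ⅔ (L(I) = -⅓*(-2) = ⅔)
b*L(q(2)) = -54*⅔ = -36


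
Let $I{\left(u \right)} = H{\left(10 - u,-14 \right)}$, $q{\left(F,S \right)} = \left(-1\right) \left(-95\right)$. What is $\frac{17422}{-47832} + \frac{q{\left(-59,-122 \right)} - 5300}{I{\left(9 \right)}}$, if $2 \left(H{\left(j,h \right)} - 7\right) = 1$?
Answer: $- \frac{16606415}{23916} \approx -694.36$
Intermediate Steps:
$q{\left(F,S \right)} = 95$
$H{\left(j,h \right)} = \frac{15}{2}$ ($H{\left(j,h \right)} = 7 + \frac{1}{2} \cdot 1 = 7 + \frac{1}{2} = \frac{15}{2}$)
$I{\left(u \right)} = \frac{15}{2}$
$\frac{17422}{-47832} + \frac{q{\left(-59,-122 \right)} - 5300}{I{\left(9 \right)}} = \frac{17422}{-47832} + \frac{95 - 5300}{\frac{15}{2}} = 17422 \left(- \frac{1}{47832}\right) - 694 = - \frac{8711}{23916} - 694 = - \frac{16606415}{23916}$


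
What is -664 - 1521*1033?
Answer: -1571857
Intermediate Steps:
-664 - 1521*1033 = -664 - 1571193 = -1571857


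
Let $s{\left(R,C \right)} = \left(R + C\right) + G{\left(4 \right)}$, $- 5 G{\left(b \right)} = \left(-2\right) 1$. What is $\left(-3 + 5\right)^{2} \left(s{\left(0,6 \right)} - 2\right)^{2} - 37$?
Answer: $\frac{1011}{25} \approx 40.44$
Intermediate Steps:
$G{\left(b \right)} = \frac{2}{5}$ ($G{\left(b \right)} = - \frac{\left(-2\right) 1}{5} = \left(- \frac{1}{5}\right) \left(-2\right) = \frac{2}{5}$)
$s{\left(R,C \right)} = \frac{2}{5} + C + R$ ($s{\left(R,C \right)} = \left(R + C\right) + \frac{2}{5} = \left(C + R\right) + \frac{2}{5} = \frac{2}{5} + C + R$)
$\left(-3 + 5\right)^{2} \left(s{\left(0,6 \right)} - 2\right)^{2} - 37 = \left(-3 + 5\right)^{2} \left(\left(\frac{2}{5} + 6 + 0\right) - 2\right)^{2} - 37 = 2^{2} \left(\frac{32}{5} - 2\right)^{2} - 37 = 4 \left(\frac{22}{5}\right)^{2} - 37 = 4 \cdot \frac{484}{25} - 37 = \frac{1936}{25} - 37 = \frac{1011}{25}$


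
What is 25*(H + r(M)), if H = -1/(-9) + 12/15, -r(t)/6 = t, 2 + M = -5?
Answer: 9655/9 ≈ 1072.8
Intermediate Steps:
M = -7 (M = -2 - 5 = -7)
r(t) = -6*t
H = 41/45 (H = -1*(-1/9) + 12*(1/15) = 1/9 + 4/5 = 41/45 ≈ 0.91111)
25*(H + r(M)) = 25*(41/45 - 6*(-7)) = 25*(41/45 + 42) = 25*(1931/45) = 9655/9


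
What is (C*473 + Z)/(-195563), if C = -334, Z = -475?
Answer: 158457/195563 ≈ 0.81026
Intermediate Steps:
(C*473 + Z)/(-195563) = (-334*473 - 475)/(-195563) = (-157982 - 475)*(-1/195563) = -158457*(-1/195563) = 158457/195563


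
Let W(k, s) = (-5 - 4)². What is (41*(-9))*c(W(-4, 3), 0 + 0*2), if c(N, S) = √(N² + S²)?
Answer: -29889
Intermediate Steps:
W(k, s) = 81 (W(k, s) = (-9)² = 81)
(41*(-9))*c(W(-4, 3), 0 + 0*2) = (41*(-9))*√(81² + (0 + 0*2)²) = -369*√(6561 + (0 + 0)²) = -369*√(6561 + 0²) = -369*√(6561 + 0) = -369*√6561 = -369*81 = -29889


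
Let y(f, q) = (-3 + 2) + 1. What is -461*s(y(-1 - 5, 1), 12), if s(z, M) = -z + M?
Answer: -5532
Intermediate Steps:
y(f, q) = 0 (y(f, q) = -1 + 1 = 0)
s(z, M) = M - z
-461*s(y(-1 - 5, 1), 12) = -461*(12 - 1*0) = -461*(12 + 0) = -461*12 = -5532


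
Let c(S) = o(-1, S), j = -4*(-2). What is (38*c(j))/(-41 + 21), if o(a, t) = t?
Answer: -76/5 ≈ -15.200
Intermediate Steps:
j = 8
c(S) = S
(38*c(j))/(-41 + 21) = (38*8)/(-41 + 21) = 304/(-20) = 304*(-1/20) = -76/5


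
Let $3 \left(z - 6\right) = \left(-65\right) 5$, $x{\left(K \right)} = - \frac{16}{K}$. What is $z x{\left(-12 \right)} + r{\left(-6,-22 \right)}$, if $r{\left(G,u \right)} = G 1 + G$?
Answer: $- \frac{1336}{9} \approx -148.44$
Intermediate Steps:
$r{\left(G,u \right)} = 2 G$ ($r{\left(G,u \right)} = G + G = 2 G$)
$z = - \frac{307}{3}$ ($z = 6 + \frac{\left(-65\right) 5}{3} = 6 + \frac{1}{3} \left(-325\right) = 6 - \frac{325}{3} = - \frac{307}{3} \approx -102.33$)
$z x{\left(-12 \right)} + r{\left(-6,-22 \right)} = - \frac{307 \left(- \frac{16}{-12}\right)}{3} + 2 \left(-6\right) = - \frac{307 \left(\left(-16\right) \left(- \frac{1}{12}\right)\right)}{3} - 12 = \left(- \frac{307}{3}\right) \frac{4}{3} - 12 = - \frac{1228}{9} - 12 = - \frac{1336}{9}$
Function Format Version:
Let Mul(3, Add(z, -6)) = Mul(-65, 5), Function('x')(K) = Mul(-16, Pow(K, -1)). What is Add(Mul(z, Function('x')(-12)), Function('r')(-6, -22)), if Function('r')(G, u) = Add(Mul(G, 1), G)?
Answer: Rational(-1336, 9) ≈ -148.44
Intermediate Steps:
Function('r')(G, u) = Mul(2, G) (Function('r')(G, u) = Add(G, G) = Mul(2, G))
z = Rational(-307, 3) (z = Add(6, Mul(Rational(1, 3), Mul(-65, 5))) = Add(6, Mul(Rational(1, 3), -325)) = Add(6, Rational(-325, 3)) = Rational(-307, 3) ≈ -102.33)
Add(Mul(z, Function('x')(-12)), Function('r')(-6, -22)) = Add(Mul(Rational(-307, 3), Mul(-16, Pow(-12, -1))), Mul(2, -6)) = Add(Mul(Rational(-307, 3), Mul(-16, Rational(-1, 12))), -12) = Add(Mul(Rational(-307, 3), Rational(4, 3)), -12) = Add(Rational(-1228, 9), -12) = Rational(-1336, 9)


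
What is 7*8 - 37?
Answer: 19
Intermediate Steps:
7*8 - 37 = 56 - 37 = 19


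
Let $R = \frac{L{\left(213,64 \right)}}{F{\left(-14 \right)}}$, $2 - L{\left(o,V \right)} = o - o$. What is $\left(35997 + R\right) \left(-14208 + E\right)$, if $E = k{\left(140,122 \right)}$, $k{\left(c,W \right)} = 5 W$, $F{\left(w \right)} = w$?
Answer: $- \frac{3426396844}{7} \approx -4.8949 \cdot 10^{8}$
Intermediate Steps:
$L{\left(o,V \right)} = 2$ ($L{\left(o,V \right)} = 2 - \left(o - o\right) = 2 - 0 = 2 + 0 = 2$)
$E = 610$ ($E = 5 \cdot 122 = 610$)
$R = - \frac{1}{7}$ ($R = \frac{2}{-14} = 2 \left(- \frac{1}{14}\right) = - \frac{1}{7} \approx -0.14286$)
$\left(35997 + R\right) \left(-14208 + E\right) = \left(35997 - \frac{1}{7}\right) \left(-14208 + 610\right) = \frac{251978}{7} \left(-13598\right) = - \frac{3426396844}{7}$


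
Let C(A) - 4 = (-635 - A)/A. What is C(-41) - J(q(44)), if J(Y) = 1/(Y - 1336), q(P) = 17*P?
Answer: 445745/24108 ≈ 18.490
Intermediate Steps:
C(A) = 4 + (-635 - A)/A
J(Y) = 1/(-1336 + Y)
C(-41) - J(q(44)) = (3 - 635/(-41)) - 1/(-1336 + 17*44) = (3 - 635*(-1/41)) - 1/(-1336 + 748) = (3 + 635/41) - 1/(-588) = 758/41 - 1*(-1/588) = 758/41 + 1/588 = 445745/24108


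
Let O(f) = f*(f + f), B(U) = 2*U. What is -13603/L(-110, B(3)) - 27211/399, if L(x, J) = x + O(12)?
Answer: -10271155/71022 ≈ -144.62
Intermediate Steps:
O(f) = 2*f² (O(f) = f*(2*f) = 2*f²)
L(x, J) = 288 + x (L(x, J) = x + 2*12² = x + 2*144 = x + 288 = 288 + x)
-13603/L(-110, B(3)) - 27211/399 = -13603/(288 - 110) - 27211/399 = -13603/178 - 27211*1/399 = -13603*1/178 - 27211/399 = -13603/178 - 27211/399 = -10271155/71022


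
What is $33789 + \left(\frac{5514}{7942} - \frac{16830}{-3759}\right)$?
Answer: $\frac{168148408938}{4975663} \approx 33794.0$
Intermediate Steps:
$33789 + \left(\frac{5514}{7942} - \frac{16830}{-3759}\right) = 33789 + \left(5514 \cdot \frac{1}{7942} - - \frac{5610}{1253}\right) = 33789 + \left(\frac{2757}{3971} + \frac{5610}{1253}\right) = 33789 + \frac{25731831}{4975663} = \frac{168148408938}{4975663}$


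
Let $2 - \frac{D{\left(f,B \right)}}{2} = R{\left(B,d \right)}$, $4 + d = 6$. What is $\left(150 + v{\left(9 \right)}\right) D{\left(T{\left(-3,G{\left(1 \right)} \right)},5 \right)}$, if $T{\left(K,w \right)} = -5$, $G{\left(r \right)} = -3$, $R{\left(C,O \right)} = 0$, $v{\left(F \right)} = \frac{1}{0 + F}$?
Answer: $\frac{5404}{9} \approx 600.44$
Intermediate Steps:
$d = 2$ ($d = -4 + 6 = 2$)
$v{\left(F \right)} = \frac{1}{F}$
$D{\left(f,B \right)} = 4$ ($D{\left(f,B \right)} = 4 - 0 = 4 + 0 = 4$)
$\left(150 + v{\left(9 \right)}\right) D{\left(T{\left(-3,G{\left(1 \right)} \right)},5 \right)} = \left(150 + \frac{1}{9}\right) 4 = \frac{1351}{9} \cdot 4 = \frac{5404}{9}$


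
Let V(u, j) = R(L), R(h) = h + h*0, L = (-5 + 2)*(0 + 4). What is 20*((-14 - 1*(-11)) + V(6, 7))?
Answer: -300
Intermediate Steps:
L = -12 (L = -3*4 = -12)
R(h) = h (R(h) = h + 0 = h)
V(u, j) = -12
20*((-14 - 1*(-11)) + V(6, 7)) = 20*((-14 - 1*(-11)) - 12) = 20*((-14 + 11) - 12) = 20*(-3 - 12) = 20*(-15) = -300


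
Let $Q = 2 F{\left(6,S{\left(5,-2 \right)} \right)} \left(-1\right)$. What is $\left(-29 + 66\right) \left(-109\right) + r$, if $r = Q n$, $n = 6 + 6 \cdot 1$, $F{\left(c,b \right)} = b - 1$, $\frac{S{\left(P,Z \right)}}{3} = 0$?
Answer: $-4009$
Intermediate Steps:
$S{\left(P,Z \right)} = 0$ ($S{\left(P,Z \right)} = 3 \cdot 0 = 0$)
$F{\left(c,b \right)} = -1 + b$
$n = 12$ ($n = 6 + 6 = 12$)
$Q = 2$ ($Q = 2 \left(-1 + 0\right) \left(-1\right) = 2 \left(-1\right) \left(-1\right) = \left(-2\right) \left(-1\right) = 2$)
$r = 24$ ($r = 2 \cdot 12 = 24$)
$\left(-29 + 66\right) \left(-109\right) + r = \left(-29 + 66\right) \left(-109\right) + 24 = 37 \left(-109\right) + 24 = -4033 + 24 = -4009$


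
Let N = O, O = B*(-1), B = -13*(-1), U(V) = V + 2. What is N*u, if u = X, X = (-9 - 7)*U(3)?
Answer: 1040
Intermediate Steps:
U(V) = 2 + V
B = 13
X = -80 (X = (-9 - 7)*(2 + 3) = -16*5 = -80)
O = -13 (O = 13*(-1) = -13)
N = -13
u = -80
N*u = -13*(-80) = 1040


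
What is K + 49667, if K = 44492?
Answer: 94159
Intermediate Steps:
K + 49667 = 44492 + 49667 = 94159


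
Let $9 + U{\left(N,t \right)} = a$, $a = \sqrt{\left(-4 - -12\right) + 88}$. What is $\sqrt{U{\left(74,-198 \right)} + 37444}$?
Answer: $\sqrt{37435 + 4 \sqrt{6}} \approx 193.51$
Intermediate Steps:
$a = 4 \sqrt{6}$ ($a = \sqrt{\left(-4 + 12\right) + 88} = \sqrt{8 + 88} = \sqrt{96} = 4 \sqrt{6} \approx 9.798$)
$U{\left(N,t \right)} = -9 + 4 \sqrt{6}$
$\sqrt{U{\left(74,-198 \right)} + 37444} = \sqrt{\left(-9 + 4 \sqrt{6}\right) + 37444} = \sqrt{37435 + 4 \sqrt{6}}$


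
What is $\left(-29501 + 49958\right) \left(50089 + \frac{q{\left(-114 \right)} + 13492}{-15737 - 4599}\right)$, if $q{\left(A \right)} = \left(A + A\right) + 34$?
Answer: $\frac{10418715384471}{10168} \approx 1.0247 \cdot 10^{9}$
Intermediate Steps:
$q{\left(A \right)} = 34 + 2 A$ ($q{\left(A \right)} = 2 A + 34 = 34 + 2 A$)
$\left(-29501 + 49958\right) \left(50089 + \frac{q{\left(-114 \right)} + 13492}{-15737 - 4599}\right) = \left(-29501 + 49958\right) \left(50089 + \frac{\left(34 + 2 \left(-114\right)\right) + 13492}{-15737 - 4599}\right) = 20457 \left(50089 + \frac{\left(34 - 228\right) + 13492}{-20336}\right) = 20457 \left(50089 + \left(-194 + 13492\right) \left(- \frac{1}{20336}\right)\right) = 20457 \left(50089 + 13298 \left(- \frac{1}{20336}\right)\right) = 20457 \left(50089 - \frac{6649}{10168}\right) = 20457 \cdot \frac{509298303}{10168} = \frac{10418715384471}{10168}$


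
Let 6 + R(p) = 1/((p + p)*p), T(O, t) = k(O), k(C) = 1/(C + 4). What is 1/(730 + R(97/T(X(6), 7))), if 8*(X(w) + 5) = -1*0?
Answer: 18818/13624233 ≈ 0.0013812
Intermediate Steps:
X(w) = -5 (X(w) = -5 + (-1*0)/8 = -5 + (⅛)*0 = -5 + 0 = -5)
k(C) = 1/(4 + C)
T(O, t) = 1/(4 + O)
R(p) = -6 + 1/(2*p²) (R(p) = -6 + 1/((p + p)*p) = -6 + 1/(((2*p))*p) = -6 + (1/(2*p))/p = -6 + 1/(2*p²))
1/(730 + R(97/T(X(6), 7))) = 1/(730 + (-6 + 1/(2*(97/(1/(4 - 5)))²))) = 1/(730 + (-6 + 1/(2*(97/(1/(-1)))²))) = 1/(730 + (-6 + 1/(2*(97/(-1))²))) = 1/(730 + (-6 + 1/(2*(97*(-1))²))) = 1/(730 + (-6 + (½)/(-97)²)) = 1/(730 + (-6 + (½)*(1/9409))) = 1/(730 + (-6 + 1/18818)) = 1/(730 - 112907/18818) = 1/(13624233/18818) = 18818/13624233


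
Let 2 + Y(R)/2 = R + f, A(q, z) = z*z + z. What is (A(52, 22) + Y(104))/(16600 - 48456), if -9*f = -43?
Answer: -1619/71676 ≈ -0.022588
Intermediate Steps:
A(q, z) = z + z**2 (A(q, z) = z**2 + z = z + z**2)
f = 43/9 (f = -1/9*(-43) = 43/9 ≈ 4.7778)
Y(R) = 50/9 + 2*R (Y(R) = -4 + 2*(R + 43/9) = -4 + 2*(43/9 + R) = -4 + (86/9 + 2*R) = 50/9 + 2*R)
(A(52, 22) + Y(104))/(16600 - 48456) = (22*(1 + 22) + (50/9 + 2*104))/(16600 - 48456) = (22*23 + (50/9 + 208))/(-31856) = (506 + 1922/9)*(-1/31856) = (6476/9)*(-1/31856) = -1619/71676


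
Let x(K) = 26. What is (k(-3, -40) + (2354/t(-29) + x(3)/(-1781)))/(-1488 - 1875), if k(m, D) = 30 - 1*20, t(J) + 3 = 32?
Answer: -362170/13361199 ≈ -0.027106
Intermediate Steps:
t(J) = 29 (t(J) = -3 + 32 = 29)
k(m, D) = 10 (k(m, D) = 30 - 20 = 10)
(k(-3, -40) + (2354/t(-29) + x(3)/(-1781)))/(-1488 - 1875) = (10 + (2354/29 + 26/(-1781)))/(-1488 - 1875) = (10 + (2354*(1/29) + 26*(-1/1781)))/(-3363) = (10 + (2354/29 - 2/137))*(-1/3363) = (10 + 322440/3973)*(-1/3363) = (362170/3973)*(-1/3363) = -362170/13361199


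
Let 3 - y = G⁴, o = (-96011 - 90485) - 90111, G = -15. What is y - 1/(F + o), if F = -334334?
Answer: -30927055301/610941 ≈ -50622.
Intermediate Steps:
o = -276607 (o = -186496 - 90111 = -276607)
y = -50622 (y = 3 - 1*(-15)⁴ = 3 - 1*50625 = 3 - 50625 = -50622)
y - 1/(F + o) = -50622 - 1/(-334334 - 276607) = -50622 - 1/(-610941) = -50622 - 1*(-1/610941) = -50622 + 1/610941 = -30927055301/610941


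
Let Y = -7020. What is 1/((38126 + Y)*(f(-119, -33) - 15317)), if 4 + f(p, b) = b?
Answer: -1/477601524 ≈ -2.0938e-9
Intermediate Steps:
f(p, b) = -4 + b
1/((38126 + Y)*(f(-119, -33) - 15317)) = 1/((38126 - 7020)*((-4 - 33) - 15317)) = 1/(31106*(-37 - 15317)) = 1/(31106*(-15354)) = 1/(-477601524) = -1/477601524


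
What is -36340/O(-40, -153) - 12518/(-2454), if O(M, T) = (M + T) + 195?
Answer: -22288331/1227 ≈ -18165.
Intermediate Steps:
O(M, T) = 195 + M + T
-36340/O(-40, -153) - 12518/(-2454) = -36340/(195 - 40 - 153) - 12518/(-2454) = -36340/2 - 12518*(-1/2454) = -36340*1/2 + 6259/1227 = -18170 + 6259/1227 = -22288331/1227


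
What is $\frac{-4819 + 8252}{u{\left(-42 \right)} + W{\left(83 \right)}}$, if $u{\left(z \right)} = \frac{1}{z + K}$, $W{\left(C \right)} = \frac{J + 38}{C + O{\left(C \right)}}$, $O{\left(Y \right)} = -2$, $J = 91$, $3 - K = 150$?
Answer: $\frac{216279}{100} \approx 2162.8$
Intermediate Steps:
$K = -147$ ($K = 3 - 150 = -147$)
$W{\left(C \right)} = \frac{129}{-2 + C}$ ($W{\left(C \right)} = \frac{91 + 38}{C - 2} = \frac{129}{-2 + C}$)
$u{\left(z \right)} = \frac{1}{-147 + z}$ ($u{\left(z \right)} = \frac{1}{z - 147} = \frac{1}{-147 + z}$)
$\frac{-4819 + 8252}{u{\left(-42 \right)} + W{\left(83 \right)}} = \frac{-4819 + 8252}{\frac{1}{-147 - 42} + \frac{129}{-2 + 83}} = \frac{3433}{\frac{1}{-189} + \frac{129}{81}} = \frac{3433}{- \frac{1}{189} + 129 \cdot \frac{1}{81}} = \frac{3433}{- \frac{1}{189} + \frac{43}{27}} = \frac{3433}{\frac{100}{63}} = 3433 \cdot \frac{63}{100} = \frac{216279}{100}$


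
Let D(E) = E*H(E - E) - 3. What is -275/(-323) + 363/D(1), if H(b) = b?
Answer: -38808/323 ≈ -120.15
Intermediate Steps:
D(E) = -3 (D(E) = E*(E - E) - 3 = E*0 - 3 = 0 - 3 = -3)
-275/(-323) + 363/D(1) = -275/(-323) + 363/(-3) = -275*(-1/323) + 363*(-⅓) = 275/323 - 121 = -38808/323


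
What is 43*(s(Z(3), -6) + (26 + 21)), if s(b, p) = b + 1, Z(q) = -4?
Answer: 1892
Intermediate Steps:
s(b, p) = 1 + b
43*(s(Z(3), -6) + (26 + 21)) = 43*((1 - 4) + (26 + 21)) = 43*(-3 + 47) = 43*44 = 1892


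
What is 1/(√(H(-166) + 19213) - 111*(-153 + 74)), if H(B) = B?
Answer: 2923/25625438 - √19047/76876314 ≈ 0.00011227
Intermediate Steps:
1/(√(H(-166) + 19213) - 111*(-153 + 74)) = 1/(√(-166 + 19213) - 111*(-153 + 74)) = 1/(√19047 - 111*(-79)) = 1/(√19047 + 8769) = 1/(8769 + √19047)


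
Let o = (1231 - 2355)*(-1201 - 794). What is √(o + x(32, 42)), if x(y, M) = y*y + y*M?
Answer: 2*√561187 ≈ 1498.2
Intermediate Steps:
x(y, M) = y² + M*y
o = 2242380 (o = -1124*(-1995) = 2242380)
√(o + x(32, 42)) = √(2242380 + 32*(42 + 32)) = √(2242380 + 32*74) = √(2242380 + 2368) = √2244748 = 2*√561187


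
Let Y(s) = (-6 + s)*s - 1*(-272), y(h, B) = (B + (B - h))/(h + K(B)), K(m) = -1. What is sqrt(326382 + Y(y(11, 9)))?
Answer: sqrt(32665029)/10 ≈ 571.53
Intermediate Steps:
y(h, B) = (-h + 2*B)/(-1 + h) (y(h, B) = (B + (B - h))/(h - 1) = (-h + 2*B)/(-1 + h))
Y(s) = 272 + s*(-6 + s) (Y(s) = s*(-6 + s) + 272 = 272 + s*(-6 + s))
sqrt(326382 + Y(y(11, 9))) = sqrt(326382 + (272 + ((-1*11 + 2*9)/(-1 + 11))**2 - 6*(-1*11 + 2*9)/(-1 + 11))) = sqrt(326382 + (272 + ((-11 + 18)/10)**2 - 6*(-11 + 18)/10)) = sqrt(326382 + (272 + ((1/10)*7)**2 - 3*7/5)) = sqrt(326382 + (272 + (7/10)**2 - 6*7/10)) = sqrt(326382 + (272 + 49/100 - 21/5)) = sqrt(326382 + 26829/100) = sqrt(32665029/100) = sqrt(32665029)/10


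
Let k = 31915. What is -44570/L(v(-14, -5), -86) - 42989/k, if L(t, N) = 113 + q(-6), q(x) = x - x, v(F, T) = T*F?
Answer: -1427309307/3606395 ≈ -395.77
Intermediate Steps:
v(F, T) = F*T
q(x) = 0
L(t, N) = 113 (L(t, N) = 113 + 0 = 113)
-44570/L(v(-14, -5), -86) - 42989/k = -44570/113 - 42989/31915 = -1427309307/3606395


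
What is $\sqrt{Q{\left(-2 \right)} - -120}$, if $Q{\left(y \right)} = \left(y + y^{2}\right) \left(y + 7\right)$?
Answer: $\sqrt{130} \approx 11.402$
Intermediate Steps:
$Q{\left(y \right)} = \left(7 + y\right) \left(y + y^{2}\right)$ ($Q{\left(y \right)} = \left(y + y^{2}\right) \left(7 + y\right) = \left(7 + y\right) \left(y + y^{2}\right)$)
$\sqrt{Q{\left(-2 \right)} - -120} = \sqrt{- 2 \left(7 + \left(-2\right)^{2} + 8 \left(-2\right)\right) - -120} = \sqrt{- 2 \left(7 + 4 - 16\right) + 120} = \sqrt{\left(-2\right) \left(-5\right) + 120} = \sqrt{10 + 120} = \sqrt{130}$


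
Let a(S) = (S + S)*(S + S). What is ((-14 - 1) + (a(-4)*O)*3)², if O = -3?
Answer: 349281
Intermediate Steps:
a(S) = 4*S² (a(S) = (2*S)*(2*S) = 4*S²)
((-14 - 1) + (a(-4)*O)*3)² = ((-14 - 1) + ((4*(-4)²)*(-3))*3)² = (-15 + ((4*16)*(-3))*3)² = (-15 + (64*(-3))*3)² = (-15 - 192*3)² = (-15 - 576)² = (-591)² = 349281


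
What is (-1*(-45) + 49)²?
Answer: 8836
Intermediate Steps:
(-1*(-45) + 49)² = (45 + 49)² = 94² = 8836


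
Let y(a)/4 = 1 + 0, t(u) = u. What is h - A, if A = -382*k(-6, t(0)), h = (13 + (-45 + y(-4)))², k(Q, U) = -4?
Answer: -744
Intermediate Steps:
y(a) = 4 (y(a) = 4*(1 + 0) = 4*1 = 4)
h = 784 (h = (13 + (-45 + 4))² = (13 - 41)² = (-28)² = 784)
A = 1528 (A = -382*(-4) = 1528)
h - A = 784 - 1*1528 = 784 - 1528 = -744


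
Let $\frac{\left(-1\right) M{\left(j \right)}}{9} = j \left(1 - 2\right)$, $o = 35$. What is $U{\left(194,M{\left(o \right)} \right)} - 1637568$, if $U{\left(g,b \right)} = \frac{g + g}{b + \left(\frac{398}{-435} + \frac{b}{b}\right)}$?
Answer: $- \frac{112224088218}{68531} \approx -1.6376 \cdot 10^{6}$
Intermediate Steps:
$M{\left(j \right)} = 9 j$ ($M{\left(j \right)} = - 9 j \left(1 - 2\right) = - 9 j \left(-1\right) = - 9 \left(- j\right) = 9 j$)
$U{\left(g,b \right)} = \frac{2 g}{\frac{37}{435} + b}$ ($U{\left(g,b \right)} = \frac{2 g}{b + \left(398 \left(- \frac{1}{435}\right) + 1\right)} = \frac{2 g}{b + \left(- \frac{398}{435} + 1\right)} = \frac{2 g}{b + \frac{37}{435}} = \frac{2 g}{\frac{37}{435} + b}$)
$U{\left(194,M{\left(o \right)} \right)} - 1637568 = 870 \cdot 194 \frac{1}{37 + 435 \cdot 9 \cdot 35} - 1637568 = 870 \cdot 194 \frac{1}{37 + 435 \cdot 315} - 1637568 = 870 \cdot 194 \frac{1}{37 + 137025} - 1637568 = 870 \cdot 194 \cdot \frac{1}{137062} - 1637568 = \frac{84390}{68531} - 1637568 = - \frac{112224088218}{68531}$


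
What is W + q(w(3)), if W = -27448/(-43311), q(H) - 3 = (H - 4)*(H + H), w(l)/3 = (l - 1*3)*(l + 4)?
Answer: 157381/43311 ≈ 3.6337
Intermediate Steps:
w(l) = 3*(-3 + l)*(4 + l) (w(l) = 3*((l - 1*3)*(l + 4)) = 3*((l - 3)*(4 + l)) = 3*((-3 + l)*(4 + l)) = 3*(-3 + l)*(4 + l))
q(H) = 3 + 2*H*(-4 + H) (q(H) = 3 + (H - 4)*(H + H) = 3 + (-4 + H)*(2*H) = 3 + 2*H*(-4 + H))
W = 27448/43311 (W = -27448*(-1/43311) = 27448/43311 ≈ 0.63374)
W + q(w(3)) = 27448/43311 + (3 - 8*(-36 + 3*3 + 3*3²) + 2*(-36 + 3*3 + 3*3²)²) = 27448/43311 + (3 - 8*(-36 + 9 + 3*9) + 2*(-36 + 9 + 3*9)²) = 27448/43311 + (3 - 8*(-36 + 9 + 27) + 2*(-36 + 9 + 27)²) = 27448/43311 + (3 - 8*0 + 2*0²) = 27448/43311 + (3 + 0 + 2*0) = 27448/43311 + (3 + 0 + 0) = 27448/43311 + 3 = 157381/43311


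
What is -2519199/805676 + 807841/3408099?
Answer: -7934821487185/2745823569924 ≈ -2.8898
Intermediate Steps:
-2519199/805676 + 807841/3408099 = -7934821487185/2745823569924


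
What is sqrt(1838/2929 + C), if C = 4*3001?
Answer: sqrt(102988191666)/2929 ≈ 109.57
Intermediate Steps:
C = 12004
sqrt(1838/2929 + C) = sqrt(1838/2929 + 12004) = sqrt(35161554/2929) = sqrt(102988191666)/2929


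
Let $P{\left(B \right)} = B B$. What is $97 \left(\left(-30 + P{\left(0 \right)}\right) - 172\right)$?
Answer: $-19594$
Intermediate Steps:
$P{\left(B \right)} = B^{2}$
$97 \left(\left(-30 + P{\left(0 \right)}\right) - 172\right) = 97 \left(\left(-30 + 0^{2}\right) - 172\right) = 97 \left(\left(-30 + 0\right) - 172\right) = 97 \left(-30 - 172\right) = 97 \left(-202\right) = -19594$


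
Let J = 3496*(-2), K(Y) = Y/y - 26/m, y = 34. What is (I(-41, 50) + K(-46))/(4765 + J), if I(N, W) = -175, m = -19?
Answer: 56520/719321 ≈ 0.078574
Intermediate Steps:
K(Y) = 26/19 + Y/34 (K(Y) = Y/34 - 26/(-19) = Y*(1/34) - 26*(-1/19) = Y/34 + 26/19 = 26/19 + Y/34)
J = -6992
(I(-41, 50) + K(-46))/(4765 + J) = (-175 + (26/19 + (1/34)*(-46)))/(4765 - 6992) = (-175 + (26/19 - 23/17))/(-2227) = (-175 + 5/323)*(-1/2227) = -56520/323*(-1/2227) = 56520/719321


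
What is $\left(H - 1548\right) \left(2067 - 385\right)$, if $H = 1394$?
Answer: $-259028$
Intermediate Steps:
$\left(H - 1548\right) \left(2067 - 385\right) = \left(1394 - 1548\right) \left(2067 - 385\right) = - 154 \left(2067 - 385\right) = \left(-154\right) 1682 = -259028$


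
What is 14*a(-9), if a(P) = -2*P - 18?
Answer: 0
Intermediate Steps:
a(P) = -18 - 2*P
14*a(-9) = 14*(-18 - 2*(-9)) = 14*(-18 + 18) = 14*0 = 0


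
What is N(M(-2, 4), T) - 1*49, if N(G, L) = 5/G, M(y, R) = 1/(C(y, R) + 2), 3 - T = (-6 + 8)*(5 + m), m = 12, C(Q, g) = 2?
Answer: -29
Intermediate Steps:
T = -31 (T = 3 - (-6 + 8)*(5 + 12) = 3 - 2*17 = 3 - 1*34 = 3 - 34 = -31)
M(y, R) = ¼ (M(y, R) = 1/(2 + 2) = 1/4 = ¼)
N(M(-2, 4), T) - 1*49 = 5/(¼) - 1*49 = 5*4 - 49 = 20 - 49 = -29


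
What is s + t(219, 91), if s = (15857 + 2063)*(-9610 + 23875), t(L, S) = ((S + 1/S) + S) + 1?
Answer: 23262237454/91 ≈ 2.5563e+8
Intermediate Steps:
t(L, S) = 1 + 1/S + 2*S (t(L, S) = (1/S + 2*S) + 1 = 1 + 1/S + 2*S)
s = 255628800 (s = 17920*14265 = 255628800)
s + t(219, 91) = 255628800 + (1 + 1/91 + 2*91) = 255628800 + (1 + 1/91 + 182) = 255628800 + 16654/91 = 23262237454/91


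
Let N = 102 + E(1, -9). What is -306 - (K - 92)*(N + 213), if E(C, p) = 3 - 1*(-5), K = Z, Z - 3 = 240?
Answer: -49079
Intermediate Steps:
Z = 243 (Z = 3 + 240 = 243)
K = 243
E(C, p) = 8 (E(C, p) = 3 + 5 = 8)
N = 110 (N = 102 + 8 = 110)
-306 - (K - 92)*(N + 213) = -306 - (243 - 92)*(110 + 213) = -306 - 151*323 = -306 - 1*48773 = -306 - 48773 = -49079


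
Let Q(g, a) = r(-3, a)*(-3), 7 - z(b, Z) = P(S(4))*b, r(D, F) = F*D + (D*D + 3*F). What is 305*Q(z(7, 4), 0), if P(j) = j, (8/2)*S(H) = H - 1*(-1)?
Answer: -8235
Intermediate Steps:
S(H) = ¼ + H/4 (S(H) = (H - 1*(-1))/4 = (H + 1)/4 = (1 + H)/4 = ¼ + H/4)
r(D, F) = D² + 3*F + D*F (r(D, F) = D*F + (D² + 3*F) = D² + 3*F + D*F)
z(b, Z) = 7 - 5*b/4 (z(b, Z) = 7 - (¼ + (¼)*4)*b = 7 - (¼ + 1)*b = 7 - 5*b/4)
Q(g, a) = -27 (Q(g, a) = ((-3)² + 3*a - 3*a)*(-3) = (9 + 3*a - 3*a)*(-3) = 9*(-3) = -27)
305*Q(z(7, 4), 0) = 305*(-27) = -8235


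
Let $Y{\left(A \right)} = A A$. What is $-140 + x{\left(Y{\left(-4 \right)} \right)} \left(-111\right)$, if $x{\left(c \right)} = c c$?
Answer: $-28556$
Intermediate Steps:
$Y{\left(A \right)} = A^{2}$
$x{\left(c \right)} = c^{2}$
$-140 + x{\left(Y{\left(-4 \right)} \right)} \left(-111\right) = -140 + \left(\left(-4\right)^{2}\right)^{2} \left(-111\right) = -140 + 16^{2} \left(-111\right) = -140 + 256 \left(-111\right) = -140 - 28416 = -28556$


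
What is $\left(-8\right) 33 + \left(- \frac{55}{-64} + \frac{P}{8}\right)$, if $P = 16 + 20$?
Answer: $- \frac{16553}{64} \approx -258.64$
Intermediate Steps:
$P = 36$
$\left(-8\right) 33 + \left(- \frac{55}{-64} + \frac{P}{8}\right) = \left(-8\right) 33 + \left(- \frac{55}{-64} + \frac{36}{8}\right) = -264 + \left(\left(-55\right) \left(- \frac{1}{64}\right) + 36 \cdot \frac{1}{8}\right) = -264 + \left(\frac{55}{64} + \frac{9}{2}\right) = -264 + \frac{343}{64} = - \frac{16553}{64}$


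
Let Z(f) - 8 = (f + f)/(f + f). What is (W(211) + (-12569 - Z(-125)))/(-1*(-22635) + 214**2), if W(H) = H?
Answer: -12367/68431 ≈ -0.18072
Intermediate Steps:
Z(f) = 9 (Z(f) = 8 + (f + f)/(f + f) = 8 + (2*f)/((2*f)) = 8 + (2*f)*(1/(2*f)) = 8 + 1 = 9)
(W(211) + (-12569 - Z(-125)))/(-1*(-22635) + 214**2) = (211 + (-12569 - 1*9))/(-1*(-22635) + 214**2) = (211 + (-12569 - 9))/(22635 + 45796) = (211 - 12578)/68431 = -12367*1/68431 = -12367/68431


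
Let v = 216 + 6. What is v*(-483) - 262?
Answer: -107488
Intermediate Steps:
v = 222
v*(-483) - 262 = 222*(-483) - 262 = -107226 - 262 = -107488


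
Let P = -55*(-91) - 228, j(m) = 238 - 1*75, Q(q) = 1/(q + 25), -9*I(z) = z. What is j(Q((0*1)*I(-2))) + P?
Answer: 4940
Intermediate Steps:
I(z) = -z/9
Q(q) = 1/(25 + q)
j(m) = 163 (j(m) = 238 - 75 = 163)
P = 4777 (P = 5005 - 228 = 4777)
j(Q((0*1)*I(-2))) + P = 163 + 4777 = 4940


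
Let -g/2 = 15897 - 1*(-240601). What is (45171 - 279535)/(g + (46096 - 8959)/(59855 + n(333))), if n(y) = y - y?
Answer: 1079065940/2361949111 ≈ 0.45685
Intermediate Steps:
n(y) = 0
g = -512996 (g = -2*(15897 - 1*(-240601)) = -2*(15897 + 240601) = -2*256498 = -512996)
(45171 - 279535)/(g + (46096 - 8959)/(59855 + n(333))) = (45171 - 279535)/(-512996 + (46096 - 8959)/(59855 + 0)) = -234364/(-512996 + 37137/59855) = -234364/(-30705338443/59855) = -234364*(-59855/30705338443) = 1079065940/2361949111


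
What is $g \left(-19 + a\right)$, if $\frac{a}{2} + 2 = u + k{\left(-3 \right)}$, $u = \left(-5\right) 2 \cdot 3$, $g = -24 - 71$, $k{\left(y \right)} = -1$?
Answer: $8075$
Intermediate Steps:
$g = -95$
$u = -30$ ($u = \left(-10\right) 3 = -30$)
$a = -66$ ($a = -4 + 2 \left(-30 - 1\right) = -4 + 2 \left(-31\right) = -4 - 62 = -66$)
$g \left(-19 + a\right) = - 95 \left(-19 - 66\right) = \left(-95\right) \left(-85\right) = 8075$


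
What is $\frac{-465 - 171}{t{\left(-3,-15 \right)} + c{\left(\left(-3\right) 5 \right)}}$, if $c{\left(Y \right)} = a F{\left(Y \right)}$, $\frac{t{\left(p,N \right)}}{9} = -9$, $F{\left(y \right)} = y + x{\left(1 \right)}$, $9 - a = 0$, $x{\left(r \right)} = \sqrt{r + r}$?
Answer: $\frac{848}{287} + \frac{106 \sqrt{2}}{861} \approx 3.1288$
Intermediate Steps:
$x{\left(r \right)} = \sqrt{2} \sqrt{r}$ ($x{\left(r \right)} = \sqrt{2 r} = \sqrt{2} \sqrt{r}$)
$a = 9$ ($a = 9 - 0 = 9 + 0 = 9$)
$F{\left(y \right)} = y + \sqrt{2}$ ($F{\left(y \right)} = y + \sqrt{2} \sqrt{1} = y + \sqrt{2} \cdot 1 = y + \sqrt{2}$)
$t{\left(p,N \right)} = -81$ ($t{\left(p,N \right)} = 9 \left(-9\right) = -81$)
$c{\left(Y \right)} = 9 Y + 9 \sqrt{2}$ ($c{\left(Y \right)} = 9 \left(Y + \sqrt{2}\right) = 9 Y + 9 \sqrt{2}$)
$\frac{-465 - 171}{t{\left(-3,-15 \right)} + c{\left(\left(-3\right) 5 \right)}} = \frac{-465 - 171}{-81 + \left(9 \left(\left(-3\right) 5\right) + 9 \sqrt{2}\right)} = - \frac{636}{-81 + \left(9 \left(-15\right) + 9 \sqrt{2}\right)} = - \frac{636}{-81 - \left(135 - 9 \sqrt{2}\right)} = - \frac{636}{-216 + 9 \sqrt{2}}$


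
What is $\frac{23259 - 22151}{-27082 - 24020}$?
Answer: $- \frac{554}{25551} \approx -0.021682$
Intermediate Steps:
$\frac{23259 - 22151}{-27082 - 24020} = \frac{1108}{-51102} = 1108 \left(- \frac{1}{51102}\right) = - \frac{554}{25551}$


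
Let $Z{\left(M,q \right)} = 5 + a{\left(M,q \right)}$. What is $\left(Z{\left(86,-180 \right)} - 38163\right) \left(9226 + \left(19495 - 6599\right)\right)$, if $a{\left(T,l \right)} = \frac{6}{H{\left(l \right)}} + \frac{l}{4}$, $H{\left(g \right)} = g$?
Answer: $- \frac{4225637517}{5} \approx -8.4513 \cdot 10^{8}$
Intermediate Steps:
$a{\left(T,l \right)} = \frac{6}{l} + \frac{l}{4}$
$Z{\left(M,q \right)} = 5 + \frac{6}{q} + \frac{q}{4}$ ($Z{\left(M,q \right)} = 5 + \left(\frac{6}{q} + \frac{q}{4}\right) = 5 + \frac{6}{q} + \frac{q}{4}$)
$\left(Z{\left(86,-180 \right)} - 38163\right) \left(9226 + \left(19495 - 6599\right)\right) = \left(\left(5 + \frac{6}{-180} + \frac{1}{4} \left(-180\right)\right) - 38163\right) \left(9226 + \left(19495 - 6599\right)\right) = \left(\left(5 + 6 \left(- \frac{1}{180}\right) - 45\right) - 38163\right) \left(9226 + \left(19495 - 6599\right)\right) = \left(\left(5 - \frac{1}{30} - 45\right) - 38163\right) \left(9226 + 12896\right) = \left(- \frac{1201}{30} - 38163\right) 22122 = \left(- \frac{1146091}{30}\right) 22122 = - \frac{4225637517}{5}$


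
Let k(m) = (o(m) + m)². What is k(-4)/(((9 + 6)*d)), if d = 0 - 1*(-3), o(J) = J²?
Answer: 16/5 ≈ 3.2000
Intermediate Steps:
d = 3 (d = 0 + 3 = 3)
k(m) = (m + m²)² (k(m) = (m² + m)² = (m + m²)²)
k(-4)/(((9 + 6)*d)) = ((-4)²*(1 - 4)²)/(((9 + 6)*3)) = (16*(-3)²)/((15*3)) = (16*9)/45 = 144*(1/45) = 16/5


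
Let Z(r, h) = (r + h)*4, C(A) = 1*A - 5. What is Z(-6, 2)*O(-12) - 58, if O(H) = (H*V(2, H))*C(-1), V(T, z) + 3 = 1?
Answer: 2246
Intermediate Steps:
V(T, z) = -2 (V(T, z) = -3 + 1 = -2)
C(A) = -5 + A (C(A) = A - 5 = -5 + A)
Z(r, h) = 4*h + 4*r (Z(r, h) = (h + r)*4 = 4*h + 4*r)
O(H) = 12*H (O(H) = (H*(-2))*(-5 - 1) = -2*H*(-6) = 12*H)
Z(-6, 2)*O(-12) - 58 = (4*2 + 4*(-6))*(12*(-12)) - 58 = (8 - 24)*(-144) - 58 = -16*(-144) - 58 = 2304 - 58 = 2246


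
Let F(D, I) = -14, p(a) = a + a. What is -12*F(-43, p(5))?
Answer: 168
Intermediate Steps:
p(a) = 2*a
-12*F(-43, p(5)) = -12*(-14) = 168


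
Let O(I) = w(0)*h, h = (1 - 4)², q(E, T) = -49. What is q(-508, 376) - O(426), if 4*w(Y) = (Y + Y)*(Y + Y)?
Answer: -49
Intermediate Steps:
h = 9 (h = (-3)² = 9)
w(Y) = Y² (w(Y) = ((Y + Y)*(Y + Y))/4 = ((2*Y)*(2*Y))/4 = (4*Y²)/4 = Y²)
O(I) = 0 (O(I) = 0²*9 = 0*9 = 0)
q(-508, 376) - O(426) = -49 - 1*0 = -49 + 0 = -49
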